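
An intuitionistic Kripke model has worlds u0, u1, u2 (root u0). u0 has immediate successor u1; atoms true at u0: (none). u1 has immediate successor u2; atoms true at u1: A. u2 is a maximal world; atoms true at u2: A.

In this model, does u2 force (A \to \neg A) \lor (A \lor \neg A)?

u2 \Vdash (A \to \neg A) \lor (A \lor \neg A) via the disjunct A \lor \neg A.

Yes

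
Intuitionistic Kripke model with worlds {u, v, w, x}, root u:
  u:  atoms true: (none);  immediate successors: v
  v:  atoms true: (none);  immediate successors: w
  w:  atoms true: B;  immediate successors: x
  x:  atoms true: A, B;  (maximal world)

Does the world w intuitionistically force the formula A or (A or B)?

Yes

w forces A or (A or B) via the disjunct A or B.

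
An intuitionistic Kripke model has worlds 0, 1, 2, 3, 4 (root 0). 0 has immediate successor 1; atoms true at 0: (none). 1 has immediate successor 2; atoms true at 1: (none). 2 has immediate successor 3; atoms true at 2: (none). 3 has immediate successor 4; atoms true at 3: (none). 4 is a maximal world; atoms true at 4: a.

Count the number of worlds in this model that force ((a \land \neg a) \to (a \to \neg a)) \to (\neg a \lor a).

0: does not force it — 0 \nVdash ((a \land \neg a) \to (a \to \neg a)) \to (\neg a \lor a): already at 0 itself, 0 \Vdash (a \land \neg a) \to (a \to \neg a) but 0 \nVdash \neg a \lor a.
1: does not force it.
2: does not force it.
3: does not force it.
4: forces it.
Worlds forcing the formula: {4}.

1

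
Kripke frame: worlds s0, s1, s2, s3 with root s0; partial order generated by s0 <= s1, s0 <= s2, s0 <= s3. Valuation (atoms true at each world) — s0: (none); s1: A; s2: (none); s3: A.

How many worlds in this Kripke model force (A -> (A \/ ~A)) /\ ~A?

1

s0: does not force it — s0 ||-/- (A -> (A \/ ~A)) /\ ~A since s0 fails ~A.
s1: does not force it — s1 ||-/- (A -> (A \/ ~A)) /\ ~A since s1 fails ~A.
s2: forces it.
s3: does not force it — s3 ||-/- (A -> (A \/ ~A)) /\ ~A since s3 fails ~A.
Worlds forcing the formula: {s2}.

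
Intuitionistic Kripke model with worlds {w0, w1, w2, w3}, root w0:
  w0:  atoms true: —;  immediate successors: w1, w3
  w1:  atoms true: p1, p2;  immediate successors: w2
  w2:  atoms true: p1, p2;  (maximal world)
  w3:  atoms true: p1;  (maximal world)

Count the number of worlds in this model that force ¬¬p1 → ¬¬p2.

w0: does not force it — w0 ⊮ ¬¬p1 → ¬¬p2: already at w0 itself, w0 ⊩ ¬¬p1 but w0 ⊮ ¬¬p2.
w1: forces it.
w2: forces it.
w3: does not force it — w3 ⊮ ¬¬p1 → ¬¬p2: already at w3 itself, w3 ⊩ ¬¬p1 but w3 ⊮ ¬¬p2.
Worlds forcing the formula: {w1, w2}.

2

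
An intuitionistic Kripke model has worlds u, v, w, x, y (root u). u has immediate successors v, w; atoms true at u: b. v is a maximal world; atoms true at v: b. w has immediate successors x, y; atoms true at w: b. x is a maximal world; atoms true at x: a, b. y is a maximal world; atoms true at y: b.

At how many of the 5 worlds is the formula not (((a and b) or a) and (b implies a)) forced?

2

u: does not force it — u does not force not (((a and b) or a) and (b implies a)) since x is accessible from u and x forces ((a and b) or a) and (b implies a).
v: forces it.
w: does not force it — w does not force not (((a and b) or a) and (b implies a)) since x is accessible from w and x forces ((a and b) or a) and (b implies a).
x: does not force it — x does not force not (((a and b) or a) and (b implies a)) since x is accessible from x and x forces ((a and b) or a) and (b implies a).
y: forces it.
Worlds forcing the formula: {v, y}.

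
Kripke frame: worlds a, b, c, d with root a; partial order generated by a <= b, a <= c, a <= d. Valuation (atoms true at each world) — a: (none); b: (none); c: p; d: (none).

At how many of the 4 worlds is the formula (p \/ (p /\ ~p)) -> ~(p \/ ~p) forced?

2

a: does not force it — a ||-/- (p \/ (p /\ ~p)) -> ~(p \/ ~p): at the accessible world c, c ||- p \/ (p /\ ~p) but c ||-/- ~(p \/ ~p).
b: forces it.
c: does not force it — c ||-/- (p \/ (p /\ ~p)) -> ~(p \/ ~p): already at c itself, c ||- p \/ (p /\ ~p) but c ||-/- ~(p \/ ~p).
d: forces it.
Worlds forcing the formula: {b, d}.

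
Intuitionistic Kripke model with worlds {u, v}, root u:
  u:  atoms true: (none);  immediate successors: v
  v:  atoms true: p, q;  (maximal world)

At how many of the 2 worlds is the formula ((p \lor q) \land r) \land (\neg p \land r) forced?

0

u: does not force it — u \nVdash ((p \lor q) \land r) \land (\neg p \land r) since u fails (p \lor q) \land r.
v: does not force it — v \nVdash ((p \lor q) \land r) \land (\neg p \land r) since v fails (p \lor q) \land r.
Worlds forcing the formula: { }.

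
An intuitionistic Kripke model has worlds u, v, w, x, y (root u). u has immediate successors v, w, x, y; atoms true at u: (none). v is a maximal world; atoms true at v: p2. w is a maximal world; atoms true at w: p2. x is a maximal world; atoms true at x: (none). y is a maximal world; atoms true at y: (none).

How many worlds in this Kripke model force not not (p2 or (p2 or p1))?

u: does not force it — u does not force not not (p2 or (p2 or p1)) since x is accessible from u and x forces not (p2 or (p2 or p1)).
v: forces it.
w: forces it.
x: does not force it — x does not force not not (p2 or (p2 or p1)) since x is accessible from x and x forces not (p2 or (p2 or p1)).
y: does not force it — y does not force not not (p2 or (p2 or p1)) since y is accessible from y and y forces not (p2 or (p2 or p1)).
Worlds forcing the formula: {v, w}.

2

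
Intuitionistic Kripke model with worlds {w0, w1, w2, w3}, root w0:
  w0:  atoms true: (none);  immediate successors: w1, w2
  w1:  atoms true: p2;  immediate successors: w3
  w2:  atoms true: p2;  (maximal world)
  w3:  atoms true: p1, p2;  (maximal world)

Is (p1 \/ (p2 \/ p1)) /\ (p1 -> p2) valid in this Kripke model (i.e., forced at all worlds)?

No

Not every world: w0 ||-/- (p1 \/ (p2 \/ p1)) /\ (p1 -> p2).
w0 ||-/- (p1 \/ (p2 \/ p1)) /\ (p1 -> p2) since w0 fails p1 \/ (p2 \/ p1).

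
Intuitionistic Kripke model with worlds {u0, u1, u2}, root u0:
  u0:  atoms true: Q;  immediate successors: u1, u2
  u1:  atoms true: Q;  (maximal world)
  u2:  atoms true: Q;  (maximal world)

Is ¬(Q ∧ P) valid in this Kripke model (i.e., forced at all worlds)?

Yes

u0 ⊩ ¬(Q ∧ P): no world accessible from u0 forces Q ∧ P.
Since the root u0 forces ¬(Q ∧ P) and forcing is persistent (monotone upward), every world forces it.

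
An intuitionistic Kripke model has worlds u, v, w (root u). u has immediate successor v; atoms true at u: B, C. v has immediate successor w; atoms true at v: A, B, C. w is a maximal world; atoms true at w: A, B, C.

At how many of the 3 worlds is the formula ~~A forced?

3

u: forces it.
v: forces it.
w: forces it.
Worlds forcing the formula: {u, v, w}.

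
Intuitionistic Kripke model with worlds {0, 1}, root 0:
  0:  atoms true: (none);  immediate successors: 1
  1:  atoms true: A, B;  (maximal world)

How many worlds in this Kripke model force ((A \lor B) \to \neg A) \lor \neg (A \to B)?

0

0: does not force it — 0 \nVdash ((A \lor B) \to \neg A) \lor \neg (A \to B): neither disjunct is forced at 0.
1: does not force it — 1 \nVdash ((A \lor B) \to \neg A) \lor \neg (A \to B): neither disjunct is forced at 1.
Worlds forcing the formula: { }.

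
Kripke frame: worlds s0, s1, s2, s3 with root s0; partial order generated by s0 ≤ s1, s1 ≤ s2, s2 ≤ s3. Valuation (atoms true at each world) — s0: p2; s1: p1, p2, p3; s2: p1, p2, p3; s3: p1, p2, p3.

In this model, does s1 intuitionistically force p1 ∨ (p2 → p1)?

Yes

s1 ⊩ p1 ∨ (p2 → p1) via the disjunct p1.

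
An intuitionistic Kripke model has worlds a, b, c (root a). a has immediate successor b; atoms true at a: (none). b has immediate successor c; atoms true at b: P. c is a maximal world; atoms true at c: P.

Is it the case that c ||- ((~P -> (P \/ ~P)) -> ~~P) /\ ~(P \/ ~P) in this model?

c ||-/- ((~P -> (P \/ ~P)) -> ~~P) /\ ~(P \/ ~P) since c fails ~(P \/ ~P).

No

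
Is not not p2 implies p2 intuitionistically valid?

No

This is double-negation elimination, which is not intuitionistically valid.
A Kripke countermodel: worlds 0, 1; order generated by 0 <= 1; atoms true at each world — 0:{}; 1:{p2}.
0 does not force not not p2 implies p2: already at 0 itself, 0 forces not not p2 but 0 does not force p2.
0 lacks atom p2, so 0 does not force p2.
So the root 0 does not force the formula.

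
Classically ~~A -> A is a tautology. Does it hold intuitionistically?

This is double-negation elimination, which is not intuitionistically valid.
A Kripke countermodel: worlds 0, 1; order generated by 0 <= 1; atoms true at each world — 0:{}; 1:{A}.
0 ||-/- ~~A -> A: already at 0 itself, 0 ||- ~~A but 0 ||-/- A.
0 lacks atom A, so 0 ||-/- A.
So the root 0 does not force the formula.

No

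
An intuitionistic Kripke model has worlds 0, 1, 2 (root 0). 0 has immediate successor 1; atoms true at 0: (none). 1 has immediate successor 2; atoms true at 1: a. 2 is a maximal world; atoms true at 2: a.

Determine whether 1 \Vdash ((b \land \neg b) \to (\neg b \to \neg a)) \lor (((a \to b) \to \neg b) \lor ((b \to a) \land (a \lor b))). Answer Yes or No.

Yes

1 \Vdash ((b \land \neg b) \to (\neg b \to \neg a)) \lor (((a \to b) \to \neg b) \lor ((b \to a) \land (a \lor b))) via the disjunct (b \land \neg b) \to (\neg b \to \neg a).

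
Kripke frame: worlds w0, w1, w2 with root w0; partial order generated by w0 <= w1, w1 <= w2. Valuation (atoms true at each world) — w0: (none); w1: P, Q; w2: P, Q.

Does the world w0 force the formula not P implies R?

w0 forces not P implies R vacuously: no world accessible from w0 forces the antecedent not P.

Yes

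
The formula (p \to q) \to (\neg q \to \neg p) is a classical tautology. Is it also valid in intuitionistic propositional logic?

Yes

This is the forward direction of contraposition, which is intuitionistically derivable.
Assume p \to q and \neg q. If p held then q would follow, contradicting \neg q; so \neg p.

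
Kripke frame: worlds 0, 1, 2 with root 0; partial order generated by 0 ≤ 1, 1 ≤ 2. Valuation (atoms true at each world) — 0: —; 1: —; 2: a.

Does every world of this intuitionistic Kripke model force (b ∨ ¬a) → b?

0 ⊩ (b ∨ ¬a) → b vacuously: no world accessible from 0 forces the antecedent b ∨ ¬a.
Since the root 0 forces (b ∨ ¬a) → b and forcing is persistent (monotone upward), every world forces it.

Yes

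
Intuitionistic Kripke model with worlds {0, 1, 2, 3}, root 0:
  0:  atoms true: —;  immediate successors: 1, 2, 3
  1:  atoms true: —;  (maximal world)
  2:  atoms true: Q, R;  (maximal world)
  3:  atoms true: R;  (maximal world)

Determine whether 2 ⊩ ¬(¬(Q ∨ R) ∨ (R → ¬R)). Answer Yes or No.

Yes

2 ⊩ ¬(¬(Q ∨ R) ∨ (R → ¬R)): no world accessible from 2 forces ¬(Q ∨ R) ∨ (R → ¬R).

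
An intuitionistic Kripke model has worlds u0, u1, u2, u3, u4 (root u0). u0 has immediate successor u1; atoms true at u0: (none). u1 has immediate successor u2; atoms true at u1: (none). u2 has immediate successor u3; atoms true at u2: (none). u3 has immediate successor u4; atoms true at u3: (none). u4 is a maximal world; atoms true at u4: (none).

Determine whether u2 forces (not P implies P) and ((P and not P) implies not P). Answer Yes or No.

No

u2 does not force (not P implies P) and ((P and not P) implies not P) since u2 fails not P implies P.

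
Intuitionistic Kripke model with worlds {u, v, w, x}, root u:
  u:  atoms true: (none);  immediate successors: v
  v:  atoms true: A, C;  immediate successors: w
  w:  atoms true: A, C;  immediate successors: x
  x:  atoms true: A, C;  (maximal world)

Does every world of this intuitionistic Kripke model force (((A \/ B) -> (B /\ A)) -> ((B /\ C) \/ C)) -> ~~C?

Yes

u ||- (((A \/ B) -> (B /\ A)) -> ((B /\ C) \/ C)) -> ~~C: every world accessible from u that forces ((A \/ B) -> (B /\ A)) -> ((B /\ C) \/ C) (namely u, v, w, x) also forces ~~C.
Since the root u forces (((A \/ B) -> (B /\ A)) -> ((B /\ C) \/ C)) -> ~~C and forcing is persistent (monotone upward), every world forces it.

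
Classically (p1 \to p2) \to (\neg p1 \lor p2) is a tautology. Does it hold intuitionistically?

This is the material-implication-as-disjunction principle, which is not intuitionistically valid.
A Kripke countermodel: worlds a, b; order generated by a \le b; atoms true at each world — a:{}; b:{p1,p2}.
a \nVdash (p1 \to p2) \to (\neg p1 \lor p2): already at a itself, a \Vdash p1 \to p2 but a \nVdash \neg p1 \lor p2.
a \nVdash \neg p1 \lor p2: neither disjunct is forced at a.
a \nVdash \neg p1 since b is accessible from a and b \Vdash p1.
So the root a does not force the formula.

No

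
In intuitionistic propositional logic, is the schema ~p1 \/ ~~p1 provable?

This is the weak law of excluded middle, which is not intuitionistically valid.
A Kripke countermodel: worlds 0, 1, 2; order generated by 0 <= 1, 0 <= 2; atoms true at each world — 0:{}; 1:{p1}; 2:{}.
0 ||-/- ~p1 \/ ~~p1: neither disjunct is forced at 0.
0 ||-/- ~p1 since 1 is accessible from 0 and 1 ||- p1.
So the root 0 does not force the formula.

No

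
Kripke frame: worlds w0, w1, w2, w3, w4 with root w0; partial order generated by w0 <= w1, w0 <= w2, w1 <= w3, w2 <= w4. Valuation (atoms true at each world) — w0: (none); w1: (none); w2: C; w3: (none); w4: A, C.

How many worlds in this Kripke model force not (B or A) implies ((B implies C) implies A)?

2

w0: does not force it — w0 does not force not (B or A) implies ((B implies C) implies A): at the accessible world w1, w1 forces not (B or A) but w1 does not force (B implies C) implies A.
w1: does not force it.
w2: forces it.
w3: does not force it.
w4: forces it.
Worlds forcing the formula: {w2, w4}.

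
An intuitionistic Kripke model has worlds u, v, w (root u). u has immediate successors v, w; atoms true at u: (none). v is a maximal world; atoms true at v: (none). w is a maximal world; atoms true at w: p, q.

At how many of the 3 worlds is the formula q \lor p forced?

u: does not force it — u \nVdash q \lor p: neither disjunct is forced at u.
v: does not force it — v \nVdash q \lor p: neither disjunct is forced at v.
w: forces it.
Worlds forcing the formula: {w}.

1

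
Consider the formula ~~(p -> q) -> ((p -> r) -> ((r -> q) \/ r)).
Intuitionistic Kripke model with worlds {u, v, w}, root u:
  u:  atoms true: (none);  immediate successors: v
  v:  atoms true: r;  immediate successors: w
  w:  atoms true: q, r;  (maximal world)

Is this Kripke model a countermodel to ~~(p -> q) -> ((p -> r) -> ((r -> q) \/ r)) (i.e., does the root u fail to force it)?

u ||-/- ~~(p -> q) -> ((p -> r) -> ((r -> q) \/ r)): already at u itself, u ||- ~~(p -> q) but u ||-/- (p -> r) -> ((r -> q) \/ r).
u ||-/- (p -> r) -> ((r -> q) \/ r): already at u itself, u ||- p -> r but u ||-/- (r -> q) \/ r.
u ||-/- (r -> q) \/ r: neither disjunct is forced at u.
u ||-/- r -> q: at the accessible world v, v ||- r but v ||-/- q.
v lacks atom q, so v ||-/- q.
So the root u does not force ~~(p -> q) -> ((p -> r) -> ((r -> q) \/ r)); the model is a countermodel.

Yes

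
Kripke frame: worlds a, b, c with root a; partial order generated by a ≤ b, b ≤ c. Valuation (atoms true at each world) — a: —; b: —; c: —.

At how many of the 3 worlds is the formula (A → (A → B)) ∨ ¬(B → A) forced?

a: forces it.
b: forces it.
c: forces it.
Worlds forcing the formula: {a, b, c}.

3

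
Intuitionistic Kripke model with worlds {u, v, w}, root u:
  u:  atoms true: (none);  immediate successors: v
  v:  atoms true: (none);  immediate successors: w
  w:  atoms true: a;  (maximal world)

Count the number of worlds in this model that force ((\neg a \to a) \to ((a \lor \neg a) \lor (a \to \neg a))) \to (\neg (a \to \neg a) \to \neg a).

u: does not force it — u \nVdash ((\neg a \to a) \to ((a \lor \neg a) \lor (a \to \neg a))) \to (\neg (a \to \neg a) \to \neg a): at the accessible world w, w \Vdash (\neg a \to a) \to ((a \lor \neg a) \lor (a \to \neg a)) but w \nVdash \neg (a \to \neg a) \to \neg a.
v: does not force it.
w: does not force it.
Worlds forcing the formula: { }.

0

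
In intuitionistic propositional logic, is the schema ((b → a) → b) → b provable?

This is Peirce's law, which is not intuitionistically valid.
A Kripke countermodel: worlds w0, w1; order generated by w0 ≤ w1; atoms true at each world — w0:{}; w1:{b}.
w0 ⊮ ((b → a) → b) → b: already at w0 itself, w0 ⊩ (b → a) → b but w0 ⊮ b.
w0 lacks atom b, so w0 ⊮ b.
So the root w0 does not force the formula.

No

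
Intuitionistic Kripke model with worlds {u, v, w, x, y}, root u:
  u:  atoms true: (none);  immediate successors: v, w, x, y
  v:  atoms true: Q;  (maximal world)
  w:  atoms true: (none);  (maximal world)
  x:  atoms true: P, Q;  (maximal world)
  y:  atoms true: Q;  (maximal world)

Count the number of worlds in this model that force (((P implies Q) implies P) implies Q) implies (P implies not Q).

u: does not force it — u does not force (((P implies Q) implies P) implies Q) implies (P implies not Q): already at u itself, u forces ((P implies Q) implies P) implies Q but u does not force P implies not Q.
v: forces it.
w: forces it.
x: does not force it — x does not force (((P implies Q) implies P) implies Q) implies (P implies not Q): already at x itself, x forces ((P implies Q) implies P) implies Q but x does not force P implies not Q.
y: forces it.
Worlds forcing the formula: {v, w, y}.

3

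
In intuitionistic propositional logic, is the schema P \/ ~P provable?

This is the law of excluded middle, which is not intuitionistically valid.
A Kripke countermodel: worlds a, b; order generated by a <= b; atoms true at each world — a:{}; b:{P}.
a ||-/- P \/ ~P: neither disjunct is forced at a.
a lacks atom P, so a ||-/- P.
So the root a does not force the formula.

No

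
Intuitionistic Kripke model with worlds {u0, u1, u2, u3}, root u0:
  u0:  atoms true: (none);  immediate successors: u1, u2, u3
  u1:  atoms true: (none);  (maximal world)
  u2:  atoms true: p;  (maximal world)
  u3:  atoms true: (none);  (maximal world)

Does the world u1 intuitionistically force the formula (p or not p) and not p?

u1 forces (p or not p) and not p since u1 forces both conjuncts.

Yes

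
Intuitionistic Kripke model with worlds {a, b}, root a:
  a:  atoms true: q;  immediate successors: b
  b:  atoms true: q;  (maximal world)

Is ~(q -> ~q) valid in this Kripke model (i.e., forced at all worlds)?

a ||- ~(q -> ~q): no world accessible from a forces q -> ~q.
Since the root a forces ~(q -> ~q) and forcing is persistent (monotone upward), every world forces it.

Yes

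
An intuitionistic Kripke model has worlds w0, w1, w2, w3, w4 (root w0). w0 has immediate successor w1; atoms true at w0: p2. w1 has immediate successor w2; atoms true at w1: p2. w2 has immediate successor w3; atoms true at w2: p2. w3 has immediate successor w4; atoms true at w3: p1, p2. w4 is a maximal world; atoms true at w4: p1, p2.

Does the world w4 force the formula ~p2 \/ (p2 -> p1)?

Yes

w4 ||- ~p2 \/ (p2 -> p1) via the disjunct p2 -> p1.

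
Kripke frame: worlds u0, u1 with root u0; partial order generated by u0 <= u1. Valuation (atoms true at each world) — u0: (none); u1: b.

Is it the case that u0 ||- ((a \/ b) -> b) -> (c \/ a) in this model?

No

u0 ||-/- ((a \/ b) -> b) -> (c \/ a): already at u0 itself, u0 ||- (a \/ b) -> b but u0 ||-/- c \/ a.
u0 ||-/- c \/ a: neither disjunct is forced at u0.
u0 lacks atom c, so u0 ||-/- c.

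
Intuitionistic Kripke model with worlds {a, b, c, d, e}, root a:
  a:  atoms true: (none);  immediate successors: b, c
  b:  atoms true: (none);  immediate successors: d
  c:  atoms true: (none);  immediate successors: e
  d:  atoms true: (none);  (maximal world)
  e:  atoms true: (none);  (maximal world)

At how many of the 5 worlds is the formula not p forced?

5

a: forces it.
b: forces it.
c: forces it.
d: forces it.
e: forces it.
Worlds forcing the formula: {a, b, c, d, e}.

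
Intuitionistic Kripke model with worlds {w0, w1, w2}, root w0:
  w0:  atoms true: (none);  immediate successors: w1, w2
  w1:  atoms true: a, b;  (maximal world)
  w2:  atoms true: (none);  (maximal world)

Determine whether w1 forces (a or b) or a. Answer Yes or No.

w1 forces (a or b) or a via the disjunct a or b.

Yes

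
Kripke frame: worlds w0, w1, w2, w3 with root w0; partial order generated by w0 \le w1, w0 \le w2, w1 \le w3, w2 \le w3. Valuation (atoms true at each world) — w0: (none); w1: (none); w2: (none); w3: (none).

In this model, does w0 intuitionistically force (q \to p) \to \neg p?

Yes

w0 \Vdash (q \to p) \to \neg p: every world accessible from w0 that forces q \to p (namely w0, w1, w2, w3) also forces \neg p.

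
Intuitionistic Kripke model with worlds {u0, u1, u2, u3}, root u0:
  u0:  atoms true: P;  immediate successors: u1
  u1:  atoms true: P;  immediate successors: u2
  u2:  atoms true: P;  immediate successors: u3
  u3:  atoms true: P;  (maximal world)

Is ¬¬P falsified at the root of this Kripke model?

u0 ⊩ ¬¬P: no world accessible from u0 forces ¬P.
So the root u0 forces ¬¬P; the model is not a countermodel.

No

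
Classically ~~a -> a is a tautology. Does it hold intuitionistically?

This is double-negation elimination, which is not intuitionistically valid.
A Kripke countermodel: worlds u0, u1; order generated by u0 <= u1; atoms true at each world — u0:{}; u1:{a}.
u0 ||-/- ~~a -> a: already at u0 itself, u0 ||- ~~a but u0 ||-/- a.
u0 lacks atom a, so u0 ||-/- a.
So the root u0 does not force the formula.

No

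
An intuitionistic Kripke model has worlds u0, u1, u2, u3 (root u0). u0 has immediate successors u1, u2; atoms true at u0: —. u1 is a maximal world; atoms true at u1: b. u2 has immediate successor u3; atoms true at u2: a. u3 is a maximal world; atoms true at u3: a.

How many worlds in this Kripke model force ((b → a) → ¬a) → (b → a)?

u0: does not force it — u0 ⊮ ((b → a) → ¬a) → (b → a): at the accessible world u1, u1 ⊩ (b → a) → ¬a but u1 ⊮ b → a.
u1: does not force it — u1 ⊮ ((b → a) → ¬a) → (b → a): already at u1 itself, u1 ⊩ (b → a) → ¬a but u1 ⊮ b → a.
u2: forces it.
u3: forces it.
Worlds forcing the formula: {u2, u3}.

2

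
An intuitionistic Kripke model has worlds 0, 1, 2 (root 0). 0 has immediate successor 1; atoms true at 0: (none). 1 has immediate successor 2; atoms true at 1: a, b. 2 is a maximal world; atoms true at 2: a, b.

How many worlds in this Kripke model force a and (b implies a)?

0: does not force it — 0 does not force a and (b implies a) since 0 fails a.
1: forces it.
2: forces it.
Worlds forcing the formula: {1, 2}.

2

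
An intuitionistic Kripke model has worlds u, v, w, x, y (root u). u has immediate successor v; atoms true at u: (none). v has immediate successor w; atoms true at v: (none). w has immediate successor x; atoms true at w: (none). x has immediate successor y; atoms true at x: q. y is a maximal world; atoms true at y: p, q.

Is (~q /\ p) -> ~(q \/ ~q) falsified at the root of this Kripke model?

u ||- (~q /\ p) -> ~(q \/ ~q) vacuously: no world accessible from u forces the antecedent ~q /\ p.
So the root u forces (~q /\ p) -> ~(q \/ ~q); the model is not a countermodel.

No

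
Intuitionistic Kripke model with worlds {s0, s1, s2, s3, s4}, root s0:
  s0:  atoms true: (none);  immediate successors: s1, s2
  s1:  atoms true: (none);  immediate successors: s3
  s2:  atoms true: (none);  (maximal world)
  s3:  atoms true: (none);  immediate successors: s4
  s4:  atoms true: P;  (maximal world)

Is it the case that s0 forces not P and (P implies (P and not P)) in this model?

No

s0 does not force not P and (P implies (P and not P)) since s0 fails not P.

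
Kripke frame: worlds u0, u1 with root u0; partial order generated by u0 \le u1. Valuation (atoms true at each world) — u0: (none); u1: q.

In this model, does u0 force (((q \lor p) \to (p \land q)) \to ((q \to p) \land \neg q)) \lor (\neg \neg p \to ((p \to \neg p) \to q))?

u0 \Vdash (((q \lor p) \to (p \land q)) \to ((q \to p) \land \neg q)) \lor (\neg \neg p \to ((p \to \neg p) \to q)) via the disjunct ((q \lor p) \to (p \land q)) \to ((q \to p) \land \neg q).

Yes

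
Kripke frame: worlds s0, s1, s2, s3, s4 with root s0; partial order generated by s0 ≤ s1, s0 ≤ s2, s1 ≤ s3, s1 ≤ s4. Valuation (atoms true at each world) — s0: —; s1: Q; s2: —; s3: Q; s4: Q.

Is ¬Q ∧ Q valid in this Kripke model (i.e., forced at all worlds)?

No

Not every world: s0 ⊮ ¬Q ∧ Q.
s0 ⊮ ¬Q ∧ Q since s0 fails ¬Q.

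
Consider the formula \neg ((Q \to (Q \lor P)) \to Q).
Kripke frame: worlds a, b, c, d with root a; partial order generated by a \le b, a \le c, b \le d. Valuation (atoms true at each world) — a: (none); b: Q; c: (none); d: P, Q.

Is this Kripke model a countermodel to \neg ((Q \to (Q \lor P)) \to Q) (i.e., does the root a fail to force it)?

a \nVdash \neg ((Q \to (Q \lor P)) \to Q) since b is accessible from a and b \Vdash (Q \to (Q \lor P)) \to Q.
b \Vdash (Q \to (Q \lor P)) \to Q: every world accessible from b that forces Q \to (Q \lor P) (namely b, d) also forces Q.
So the root a does not force \neg ((Q \to (Q \lor P)) \to Q); the model is a countermodel.

Yes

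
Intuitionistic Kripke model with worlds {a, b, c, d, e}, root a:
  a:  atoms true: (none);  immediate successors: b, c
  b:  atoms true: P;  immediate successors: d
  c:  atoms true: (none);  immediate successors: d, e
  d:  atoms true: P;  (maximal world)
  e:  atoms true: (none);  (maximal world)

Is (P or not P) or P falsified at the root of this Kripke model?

a does not force (P or not P) or P: neither disjunct is forced at a.
a does not force P or not P: neither disjunct is forced at a.
a lacks atom P, so a does not force P.
So the root a does not force (P or not P) or P; the model is a countermodel.

Yes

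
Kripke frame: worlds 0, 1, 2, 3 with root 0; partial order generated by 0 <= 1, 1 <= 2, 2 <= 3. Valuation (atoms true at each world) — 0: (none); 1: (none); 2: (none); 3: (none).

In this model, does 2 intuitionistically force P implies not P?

Yes

2 forces P implies not P vacuously: no world accessible from 2 forces the antecedent P.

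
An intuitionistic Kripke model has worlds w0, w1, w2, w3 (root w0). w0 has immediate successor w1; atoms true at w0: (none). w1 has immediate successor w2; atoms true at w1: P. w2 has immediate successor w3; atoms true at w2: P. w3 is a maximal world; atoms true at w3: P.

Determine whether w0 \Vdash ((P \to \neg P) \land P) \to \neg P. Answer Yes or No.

w0 \Vdash ((P \to \neg P) \land P) \to \neg P vacuously: no world accessible from w0 forces the antecedent (P \to \neg P) \land P.

Yes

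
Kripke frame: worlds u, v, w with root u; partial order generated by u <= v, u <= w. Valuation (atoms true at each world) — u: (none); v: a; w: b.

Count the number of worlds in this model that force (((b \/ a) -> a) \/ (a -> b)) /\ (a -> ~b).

2

u: does not force it — u ||-/- (((b \/ a) -> a) \/ (a -> b)) /\ (a -> ~b) since u fails ((b \/ a) -> a) \/ (a -> b).
v: forces it.
w: forces it.
Worlds forcing the formula: {v, w}.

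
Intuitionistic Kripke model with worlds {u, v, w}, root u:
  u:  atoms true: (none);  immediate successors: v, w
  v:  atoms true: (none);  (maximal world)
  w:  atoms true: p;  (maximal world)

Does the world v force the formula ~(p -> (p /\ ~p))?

v ||-/- ~(p -> (p /\ ~p)) since v is accessible from v and v ||- p -> (p /\ ~p).
v ||- p -> (p /\ ~p) vacuously: no world accessible from v forces the antecedent p.

No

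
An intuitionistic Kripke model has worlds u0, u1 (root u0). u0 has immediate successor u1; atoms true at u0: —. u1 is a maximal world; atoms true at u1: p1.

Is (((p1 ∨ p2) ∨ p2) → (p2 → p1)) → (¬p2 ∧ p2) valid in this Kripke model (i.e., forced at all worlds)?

No

Not every world: u0 ⊮ (((p1 ∨ p2) ∨ p2) → (p2 → p1)) → (¬p2 ∧ p2).
u0 ⊮ (((p1 ∨ p2) ∨ p2) → (p2 → p1)) → (¬p2 ∧ p2): already at u0 itself, u0 ⊩ ((p1 ∨ p2) ∨ p2) → (p2 → p1) but u0 ⊮ ¬p2 ∧ p2.
u0 ⊮ ¬p2 ∧ p2 since u0 fails p2.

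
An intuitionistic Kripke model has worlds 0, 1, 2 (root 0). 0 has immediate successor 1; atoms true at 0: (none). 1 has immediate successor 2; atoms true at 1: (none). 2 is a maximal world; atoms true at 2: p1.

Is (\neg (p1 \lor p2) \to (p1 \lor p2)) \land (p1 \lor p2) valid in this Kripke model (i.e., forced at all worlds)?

No

Not every world: 0 \nVdash (\neg (p1 \lor p2) \to (p1 \lor p2)) \land (p1 \lor p2).
0 \nVdash (\neg (p1 \lor p2) \to (p1 \lor p2)) \land (p1 \lor p2) since 0 fails p1 \lor p2.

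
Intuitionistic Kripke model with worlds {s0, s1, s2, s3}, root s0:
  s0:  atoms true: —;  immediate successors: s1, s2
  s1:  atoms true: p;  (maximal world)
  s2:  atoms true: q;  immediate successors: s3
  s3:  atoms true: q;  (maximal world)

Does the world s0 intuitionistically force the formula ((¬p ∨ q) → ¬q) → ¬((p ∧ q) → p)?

s0 ⊮ ((¬p ∨ q) → ¬q) → ¬((p ∧ q) → p): at the accessible world s1, s1 ⊩ (¬p ∨ q) → ¬q but s1 ⊮ ¬((p ∧ q) → p).
s1 ⊮ ¬((p ∧ q) → p) since s1 is accessible from s1 and s1 ⊩ (p ∧ q) → p.
s1 ⊩ (p ∧ q) → p vacuously: no world accessible from s1 forces the antecedent p ∧ q.

No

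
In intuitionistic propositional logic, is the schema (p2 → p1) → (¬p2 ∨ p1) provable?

This is the material-implication-as-disjunction principle, which is not intuitionistically valid.
A Kripke countermodel: worlds 0, 1; order generated by 0 ≤ 1; atoms true at each world — 0:{}; 1:{p1,p2}.
0 ⊮ (p2 → p1) → (¬p2 ∨ p1): already at 0 itself, 0 ⊩ p2 → p1 but 0 ⊮ ¬p2 ∨ p1.
0 ⊮ ¬p2 ∨ p1: neither disjunct is forced at 0.
0 ⊮ ¬p2 since 1 is accessible from 0 and 1 ⊩ p2.
So the root 0 does not force the formula.

No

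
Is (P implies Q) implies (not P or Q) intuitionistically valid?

No

This is the material-implication-as-disjunction principle, which is not intuitionistically valid.
A Kripke countermodel: worlds a, b; order generated by a <= b; atoms true at each world — a:{}; b:{P,Q}.
a does not force (P implies Q) implies (not P or Q): already at a itself, a forces P implies Q but a does not force not P or Q.
a does not force not P or Q: neither disjunct is forced at a.
a does not force not P since b is accessible from a and b forces P.
So the root a does not force the formula.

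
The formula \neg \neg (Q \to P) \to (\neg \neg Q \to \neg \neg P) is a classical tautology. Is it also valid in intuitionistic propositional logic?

This is the distribution of double negation over implication, which is intuitionistically derivable.
Assume \neg \neg (Q \to P) and \neg \neg Q; suppose \neg P. Then Q \to P would give \neg Q (by contraposition), contradicting \neg \neg Q; so \neg (Q \to P), contradicting \neg \neg (Q \to P). Hence \neg \neg P.

Yes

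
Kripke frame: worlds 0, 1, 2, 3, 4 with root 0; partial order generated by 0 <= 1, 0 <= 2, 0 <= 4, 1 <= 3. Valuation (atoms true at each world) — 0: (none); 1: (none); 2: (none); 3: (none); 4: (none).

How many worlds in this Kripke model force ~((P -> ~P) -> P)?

0: forces it.
1: forces it.
2: forces it.
3: forces it.
4: forces it.
Worlds forcing the formula: {0, 1, 2, 3, 4}.

5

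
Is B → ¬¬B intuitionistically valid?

Yes

This is double-negation introduction, which is intuitionistically derivable.
If a world forces B then every accessible world forces B (persistence), so none forces ¬B; hence ¬¬B.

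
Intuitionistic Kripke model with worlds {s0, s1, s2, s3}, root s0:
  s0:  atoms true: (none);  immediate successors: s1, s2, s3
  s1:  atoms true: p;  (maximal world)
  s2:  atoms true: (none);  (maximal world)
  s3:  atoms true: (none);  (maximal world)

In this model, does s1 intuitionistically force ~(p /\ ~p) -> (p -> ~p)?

s1 ||-/- ~(p /\ ~p) -> (p -> ~p): already at s1 itself, s1 ||- ~(p /\ ~p) but s1 ||-/- p -> ~p.
s1 ||-/- p -> ~p: already at s1 itself, s1 ||- p but s1 ||-/- ~p.
s1 ||-/- ~p since s1 is accessible from s1 and s1 ||- p.

No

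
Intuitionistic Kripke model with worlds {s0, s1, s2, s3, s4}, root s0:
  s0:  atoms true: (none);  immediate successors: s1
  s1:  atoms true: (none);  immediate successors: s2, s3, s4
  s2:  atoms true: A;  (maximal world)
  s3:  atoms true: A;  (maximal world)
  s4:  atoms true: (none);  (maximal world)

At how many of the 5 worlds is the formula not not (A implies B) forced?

1

s0: does not force it — s0 does not force not not (A implies B) since s2 is accessible from s0 and s2 forces not (A implies B).
s1: does not force it — s1 does not force not not (A implies B) since s2 is accessible from s1 and s2 forces not (A implies B).
s2: does not force it — s2 does not force not not (A implies B) since s2 is accessible from s2 and s2 forces not (A implies B).
s3: does not force it.
s4: forces it.
Worlds forcing the formula: {s4}.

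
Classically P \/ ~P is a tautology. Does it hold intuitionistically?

This is the law of excluded middle, which is not intuitionistically valid.
A Kripke countermodel: worlds u0, u1; order generated by u0 <= u1; atoms true at each world — u0:{}; u1:{P}.
u0 ||-/- P \/ ~P: neither disjunct is forced at u0.
u0 lacks atom P, so u0 ||-/- P.
So the root u0 does not force the formula.

No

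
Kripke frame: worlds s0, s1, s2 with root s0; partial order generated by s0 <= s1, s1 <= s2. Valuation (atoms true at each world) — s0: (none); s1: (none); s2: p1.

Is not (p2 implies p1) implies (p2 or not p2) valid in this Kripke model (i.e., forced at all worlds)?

s0 forces not (p2 implies p1) implies (p2 or not p2) vacuously: no world accessible from s0 forces the antecedent not (p2 implies p1).
Since the root s0 forces not (p2 implies p1) implies (p2 or not p2) and forcing is persistent (monotone upward), every world forces it.

Yes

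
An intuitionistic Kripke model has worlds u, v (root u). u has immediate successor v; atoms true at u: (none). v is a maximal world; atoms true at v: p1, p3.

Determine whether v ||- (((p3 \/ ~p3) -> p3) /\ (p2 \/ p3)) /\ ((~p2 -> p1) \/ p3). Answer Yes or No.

Yes

v ||- (((p3 \/ ~p3) -> p3) /\ (p2 \/ p3)) /\ ((~p2 -> p1) \/ p3) since v forces both conjuncts.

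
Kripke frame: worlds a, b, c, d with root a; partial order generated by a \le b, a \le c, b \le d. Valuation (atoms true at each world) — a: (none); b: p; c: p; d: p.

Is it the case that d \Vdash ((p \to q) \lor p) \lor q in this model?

Yes

d \Vdash ((p \to q) \lor p) \lor q via the disjunct (p \to q) \lor p.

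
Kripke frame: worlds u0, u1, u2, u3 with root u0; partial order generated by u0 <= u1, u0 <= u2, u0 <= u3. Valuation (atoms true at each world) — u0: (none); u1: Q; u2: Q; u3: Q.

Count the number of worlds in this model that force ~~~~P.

u0: does not force it — u0 ||-/- ~~~~P since u0 is accessible from u0 and u0 ||- ~~~P.
u1: does not force it — u1 ||-/- ~~~~P since u1 is accessible from u1 and u1 ||- ~~~P.
u2: does not force it.
u3: does not force it.
Worlds forcing the formula: { }.

0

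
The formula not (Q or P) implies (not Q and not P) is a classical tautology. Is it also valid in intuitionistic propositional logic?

Yes

This is a constructively valid De Morgan direction (negated disjunction to conjunction of negations), which is intuitionistically derivable.
From not (Q or P): if Q held then Q or P would, contradiction — so not Q; similarly not P.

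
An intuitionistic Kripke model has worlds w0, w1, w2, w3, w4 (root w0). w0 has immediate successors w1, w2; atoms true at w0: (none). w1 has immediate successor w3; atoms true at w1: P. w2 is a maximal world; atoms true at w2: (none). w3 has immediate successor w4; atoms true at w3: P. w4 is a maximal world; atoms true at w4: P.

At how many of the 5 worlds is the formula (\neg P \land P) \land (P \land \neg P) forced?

0

w0: does not force it — w0 \nVdash (\neg P \land P) \land (P \land \neg P) since w0 fails \neg P \land P.
w1: does not force it — w1 \nVdash (\neg P \land P) \land (P \land \neg P) since w1 fails \neg P \land P.
w2: does not force it.
w3: does not force it.
w4: does not force it.
Worlds forcing the formula: { }.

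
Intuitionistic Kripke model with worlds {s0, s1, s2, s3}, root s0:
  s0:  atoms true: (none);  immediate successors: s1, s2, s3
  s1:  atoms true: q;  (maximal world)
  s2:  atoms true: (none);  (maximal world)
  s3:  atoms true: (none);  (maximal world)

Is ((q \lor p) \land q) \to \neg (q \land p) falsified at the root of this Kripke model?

No

s0 \Vdash ((q \lor p) \land q) \to \neg (q \land p): every world accessible from s0 that forces (q \lor p) \land q (namely s1) also forces \neg (q \land p).
So the root s0 forces ((q \lor p) \land q) \to \neg (q \land p); the model is not a countermodel.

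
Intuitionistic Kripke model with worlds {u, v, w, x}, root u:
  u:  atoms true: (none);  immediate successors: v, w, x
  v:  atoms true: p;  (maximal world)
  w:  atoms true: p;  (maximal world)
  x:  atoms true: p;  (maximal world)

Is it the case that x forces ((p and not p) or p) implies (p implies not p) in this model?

No

x does not force ((p and not p) or p) implies (p implies not p): already at x itself, x forces (p and not p) or p but x does not force p implies not p.
x does not force p implies not p: already at x itself, x forces p but x does not force not p.
x does not force not p since x is accessible from x and x forces p.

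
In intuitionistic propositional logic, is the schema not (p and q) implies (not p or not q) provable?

This is the constructively invalid direction of De Morgan's law for conjunction, which is not intuitionistically valid.
A Kripke countermodel: worlds 0, 1, 2; order generated by 0 <= 1, 0 <= 2; atoms true at each world — 0:{}; 1:{p}; 2:{q}.
0 does not force not (p and q) implies (not p or not q): already at 0 itself, 0 forces not (p and q) but 0 does not force not p or not q.
0 does not force not p or not q: neither disjunct is forced at 0.
0 does not force not p since 1 is accessible from 0 and 1 forces p.
So the root 0 does not force the formula.

No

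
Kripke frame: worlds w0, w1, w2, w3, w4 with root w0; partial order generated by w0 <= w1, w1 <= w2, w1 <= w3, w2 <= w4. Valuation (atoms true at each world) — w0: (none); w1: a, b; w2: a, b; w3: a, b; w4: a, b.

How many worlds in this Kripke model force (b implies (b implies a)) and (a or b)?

w0: does not force it — w0 does not force (b implies (b implies a)) and (a or b) since w0 fails a or b.
w1: forces it.
w2: forces it.
w3: forces it.
w4: forces it.
Worlds forcing the formula: {w1, w2, w3, w4}.

4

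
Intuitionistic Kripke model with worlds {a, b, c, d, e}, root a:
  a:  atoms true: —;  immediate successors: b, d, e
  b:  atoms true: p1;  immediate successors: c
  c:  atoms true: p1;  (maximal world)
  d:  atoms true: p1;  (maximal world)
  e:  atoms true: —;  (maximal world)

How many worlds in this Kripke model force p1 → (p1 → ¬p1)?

1

a: does not force it — a ⊮ p1 → (p1 → ¬p1): at the accessible world b, b ⊩ p1 but b ⊮ p1 → ¬p1.
b: does not force it — b ⊮ p1 → (p1 → ¬p1): already at b itself, b ⊩ p1 but b ⊮ p1 → ¬p1.
c: does not force it — c ⊮ p1 → (p1 → ¬p1): already at c itself, c ⊩ p1 but c ⊮ p1 → ¬p1.
d: does not force it.
e: forces it.
Worlds forcing the formula: {e}.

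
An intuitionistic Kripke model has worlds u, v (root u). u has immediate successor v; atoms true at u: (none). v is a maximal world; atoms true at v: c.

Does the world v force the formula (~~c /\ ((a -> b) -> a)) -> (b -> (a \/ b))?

Yes

v ||- (~~c /\ ((a -> b) -> a)) -> (b -> (a \/ b)) vacuously: no world accessible from v forces the antecedent ~~c /\ ((a -> b) -> a).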